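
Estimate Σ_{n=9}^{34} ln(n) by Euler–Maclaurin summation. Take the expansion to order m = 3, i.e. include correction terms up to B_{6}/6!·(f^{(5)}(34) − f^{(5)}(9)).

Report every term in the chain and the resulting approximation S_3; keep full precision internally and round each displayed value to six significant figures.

S_3 ≈ 77.9762

∫_9^34 ln(x) dx evaluates to 75.1212.
½[f(9) + f(34)] = ½[2.19722 + 3.52636] = 2.86179.
Integral + boundary = 77.9830.
Correction k=1: B_{2}/2! · (f^{(1)}(34) − f^{(1)}(9)) = 1/12 · (0.0294118 − 0.111111) = -0.00680828.
Partial sum through k=1: 77.9762.
Correction k=2: B_{4}/4! · (f^{(3)}(34) − f^{(3)}(9)) = −1/720 · (5.08854e-05 − 0.00274348) = 3.73972e-06.
Partial sum through k=2: 77.9762.
Correction k=3: B_{6}/6! · (f^{(5)}(34) − f^{(5)}(9)) = 1/30240 · (5.28222e-07 − 0.000406442) = -1.34231e-08.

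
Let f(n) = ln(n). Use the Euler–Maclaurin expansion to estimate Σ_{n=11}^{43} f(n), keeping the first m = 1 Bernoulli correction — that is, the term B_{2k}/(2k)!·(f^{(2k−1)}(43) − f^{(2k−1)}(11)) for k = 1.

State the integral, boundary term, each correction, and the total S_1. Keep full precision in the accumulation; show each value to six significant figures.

S_1 ≈ 106.429

The integral term ∫_11^43 ln(x) dx = 103.355.
Endpoint term: (f(11) + f(43))/2 = (2.39790 + 3.76120)/2 = 3.07955.
Running total after boundary: 106.434.
k=1: B_{2}/(2)! × [f^{(1)}(43) − f^{(1)}(11)] = 1/12 × (0.0232558 − 0.0909091) = -0.00563777.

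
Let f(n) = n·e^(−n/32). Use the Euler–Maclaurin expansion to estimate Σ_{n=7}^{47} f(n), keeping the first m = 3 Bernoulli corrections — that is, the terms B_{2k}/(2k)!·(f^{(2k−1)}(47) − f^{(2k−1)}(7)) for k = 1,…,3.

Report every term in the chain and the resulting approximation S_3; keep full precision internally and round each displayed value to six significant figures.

S_3 ≈ 428.979

Integral: ∫_7^47 x·e^(−x/32) dx = 420.818.
Endpoint term: (f(7) + f(47))/2 = (5.62466 + 10.8200)/2 = 8.22234.
Running total after boundary: 429.040.
Correction k=1: B_{2}/2! · (f^{(1)}(47) − f^{(1)}(7)) = 1/12 · (-0.107912 − 0.627752) = -0.0613054.
Partial sum through k=1: 428.979.
Correction k=2: B_{4}/4! · (f^{(3)}(47) − f^{(3)}(7)) = −1/720 · (0.000344252 − 0.00218242) = 2.55301e-06.
Partial sum through k=2: 428.979.
Correction k=3: B_{6}/6! · (f^{(5)}(47) − f^{(5)}(7)) = 1/30240 · (7.75280e-07 − 3.66387e-06) = -9.55220e-11.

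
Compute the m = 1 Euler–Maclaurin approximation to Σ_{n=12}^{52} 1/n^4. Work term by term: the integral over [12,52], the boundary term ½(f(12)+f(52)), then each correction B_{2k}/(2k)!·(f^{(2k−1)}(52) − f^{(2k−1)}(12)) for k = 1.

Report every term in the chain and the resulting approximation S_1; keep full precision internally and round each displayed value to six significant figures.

∫_12^52 1/x^4 dx evaluates to 0.000190531.
Boundary: ½(f(12) + f(52)) = ½(4.82253e-05 + 1.36769e-07) = 2.41810e-05.
Running total after boundary: 0.000214712.
Correction k=1: B_{2}/2! · (f^{(1)}(52) − f^{(1)}(12)) = 1/12 · (-1.05207e-08 − (-1.60751e-05)) = 1.33872e-06.

S_1 ≈ 0.000216050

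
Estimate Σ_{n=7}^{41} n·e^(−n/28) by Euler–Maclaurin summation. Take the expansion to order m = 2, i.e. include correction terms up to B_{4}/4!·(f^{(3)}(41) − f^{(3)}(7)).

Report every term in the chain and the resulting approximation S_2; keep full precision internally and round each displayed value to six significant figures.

∫_7^41 x·e^(−x/28) dx evaluates to 316.463.
Endpoint term: (f(7) + f(41))/2 = (5.45161 + 9.48097)/2 = 7.46629.
Running total after boundary: 323.929.
Order-1 term: 1/12 · (-0.107363 − 0.584101) = -0.0576220.
Running total after k=1: 323.872.
Order-2 term: −1/720 · (0.000452963 − 0.00273176) = 3.16500e-06.

S_2 ≈ 323.872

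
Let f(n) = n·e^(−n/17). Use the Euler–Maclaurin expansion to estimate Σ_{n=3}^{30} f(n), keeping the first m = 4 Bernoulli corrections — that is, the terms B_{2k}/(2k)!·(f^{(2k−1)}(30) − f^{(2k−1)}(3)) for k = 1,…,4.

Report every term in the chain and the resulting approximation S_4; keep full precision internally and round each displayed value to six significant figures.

S_4 ≈ 151.935

The integral term ∫_3^30 x·e^(−x/17) dx = 148.177.
Endpoint term: (f(3) + f(30))/2 = (2.51467 + 5.13711)/2 = 3.82589.
Integral + boundary = 152.003.
Correction k=1: B_{2}/2! · (f^{(1)}(30) − f^{(1)}(3)) = 1/12 · (-0.130946 − 0.690302) = -0.0684373.
Partial sum through k=1: 151.935.
Correction k=2: B_{4}/4! · (f^{(3)}(30) − f^{(3)}(3)) = −1/720 · (0.000731932 − 0.00818944) = 1.03577e-05.
Partial sum through k=2: 151.935.
Correction k=3: B_{6}/6! · (f^{(5)}(30) − f^{(5)}(3)) = 1/30240 · (6.63309e-06 − 4.84093e-05) = -1.38149e-09.
Partial sum through k=3: 151.935.
Correction k=4: B_{8}/8! · (f^{(7)}(30) − f^{(7)}(3)) = −1/1209600 · (3.71403e-08 − 2.36960e-07) = 1.65195e-13.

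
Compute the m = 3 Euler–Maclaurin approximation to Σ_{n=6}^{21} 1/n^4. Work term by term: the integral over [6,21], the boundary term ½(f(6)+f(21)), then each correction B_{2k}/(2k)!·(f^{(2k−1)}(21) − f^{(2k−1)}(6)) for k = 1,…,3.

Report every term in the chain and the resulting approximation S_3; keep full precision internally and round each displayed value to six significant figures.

S_3 ≈ 0.00193780

The integral term ∫_6^21 1/x^4 dx = 0.00150722.
Boundary: ½(f(6) + f(21)) = ½(0.000771605 + 5.14189e-06) = 0.000388373.
Running total after boundary: 0.00189559.
Order-1 term: 1/12 · (-9.79408e-07 − (-0.000514403)) = 4.27853e-05.
Partial sum through k=1: 0.00193838.
Order-2 term: −1/720 · (-6.66264e-08 − (-0.000428669)) = -5.95282e-07.
Partial sum through k=2: 0.00193778.
Order-3 term: 1/30240 · (-8.46049e-09 − (-0.000666819)) = 2.20506e-08.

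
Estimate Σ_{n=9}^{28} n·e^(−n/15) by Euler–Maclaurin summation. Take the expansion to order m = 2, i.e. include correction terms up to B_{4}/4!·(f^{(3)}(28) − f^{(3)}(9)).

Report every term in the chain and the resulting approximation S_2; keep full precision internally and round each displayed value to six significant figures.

The integral term ∫_9^28 x·e^(−x/15) dx = 97.8305.
Boundary: ½(f(9) + f(28)) = ½(4.93930 + 4.32987) = 4.63459.
Integral + boundary = 102.465.
Order-1 term: 1/12 · (-0.134020 − 0.219525) = -0.0294620.
Running total after k=1: 102.436.
Order-2 term: −1/720 · (0.000778919 − 0.00585399) = 7.04871e-06.

S_2 ≈ 102.436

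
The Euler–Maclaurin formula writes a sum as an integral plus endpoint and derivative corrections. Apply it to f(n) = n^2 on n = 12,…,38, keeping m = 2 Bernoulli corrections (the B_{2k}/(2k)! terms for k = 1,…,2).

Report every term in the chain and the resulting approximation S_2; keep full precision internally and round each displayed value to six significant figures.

S_2 ≈ 18513.0

The integral term ∫_12^38 x^2 dx = 17714.7.
Endpoint term: (f(12) + f(38))/2 = (144.000 + 1444.00)/2 = 794.000.
Running total after boundary: 18508.7.
k=1: B_{2}/(2)! × [f^{(1)}(38) − f^{(1)}(12)] = 1/12 × (76.0000 − 24.0000) = 4.33333.
After k=1: 18513.0.
k=2: B_{4}/(4)! × [f^{(3)}(38) − f^{(3)}(12)] = −1/720 × (0.00000 − 0.00000) = 0.00000.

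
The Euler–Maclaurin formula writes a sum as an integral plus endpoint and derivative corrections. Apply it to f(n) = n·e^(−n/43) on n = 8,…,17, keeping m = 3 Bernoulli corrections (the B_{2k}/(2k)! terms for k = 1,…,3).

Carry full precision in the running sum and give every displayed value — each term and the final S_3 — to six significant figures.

S_3 ≈ 92.2399

Integral: ∫_8^17 x·e^(−x/43) dx = 83.2170.
½[f(8) + f(17)] = ½[6.64188 + 11.4486] = 9.04522.
Running total after boundary: 92.2622.
Correction k=1: B_{2}/2! · (f^{(1)}(17) − f^{(1)}(8)) = 1/12 · (0.407199 − 0.675773) = -0.0223811.
Partial sum through k=1: 92.2399.
Correction k=2: B_{4}/4! · (f^{(3)}(17) − f^{(3)}(8)) = −1/720 · (0.000948669 − 0.00126352) = 4.37288e-07.
Partial sum through k=2: 92.2399.
Correction k=3: B_{6}/6! · (f^{(5)}(17) − f^{(5)}(8)) = 1/30240 · (9.07037e-07 − 1.16904e-06) = -8.66409e-12.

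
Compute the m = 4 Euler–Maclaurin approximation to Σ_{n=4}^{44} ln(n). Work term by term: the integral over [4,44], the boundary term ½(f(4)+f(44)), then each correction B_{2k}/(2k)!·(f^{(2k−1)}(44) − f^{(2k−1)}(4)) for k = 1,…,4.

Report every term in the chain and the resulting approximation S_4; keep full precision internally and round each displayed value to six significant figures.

S_4 ≈ 123.526

The integral term ∫_4^44 ln(x) dx = 120.959.
Boundary: ½(f(4) + f(44)) = ½(1.38629 + 3.78419) = 2.58524.
Running total after boundary: 123.544.
Order-1 term: 1/12 · (0.0227273 − 0.250000) = -0.0189394.
After k=1: 123.525.
Order-2 term: −1/720 · (2.34786e-05 − 0.0312500) = 4.33702e-05.
After k=2: 123.526.
Order-3 term: 1/30240 · (1.45528e-07 − 0.0234375) = -7.75045e-07.
After k=3: 123.526.
Order-4 term: −1/1209600 · (2.25509e-09 − 0.0439453) = 3.63304e-08.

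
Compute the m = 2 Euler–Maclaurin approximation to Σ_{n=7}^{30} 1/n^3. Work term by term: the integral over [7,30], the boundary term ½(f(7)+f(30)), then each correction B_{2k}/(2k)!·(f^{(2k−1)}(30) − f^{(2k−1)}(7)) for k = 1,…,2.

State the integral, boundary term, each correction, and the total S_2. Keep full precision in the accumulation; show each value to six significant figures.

The integral term ∫_7^30 1/x^3 dx = 0.00964853.
Boundary: ½(f(7) + f(30)) = ½(0.00291545 + 3.70370e-05) = 0.00147624.
Integral + boundary = 0.0111248.
Correction k=1: B_{2}/2! · (f^{(1)}(30) − f^{(1)}(7)) = 1/12 · (-3.70370e-06 − (-0.00124948)) = 0.000103815.
Partial sum through k=1: 0.0112286.
Correction k=2: B_{4}/4! · (f^{(3)}(30) − f^{(3)}(7)) = −1/720 · (-8.23045e-08 − (-0.000509992)) = -7.08207e-07.

S_2 ≈ 0.0112279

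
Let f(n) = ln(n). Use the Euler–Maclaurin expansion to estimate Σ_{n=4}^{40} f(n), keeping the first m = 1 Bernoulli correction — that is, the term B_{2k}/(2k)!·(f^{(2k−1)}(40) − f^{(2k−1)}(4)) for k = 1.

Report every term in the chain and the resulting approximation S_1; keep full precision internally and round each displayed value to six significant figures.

The integral term ∫_4^40 ln(x) dx = 106.010.
½[f(4) + f(40)] = ½[1.38629 + 3.68888] = 2.53759.
Running total after boundary: 108.548.
k=1: B_{2}/(2)! × [f^{(1)}(40) − f^{(1)}(4)] = 1/12 × (0.0250000 − 0.250000) = -0.0187500.

S_1 ≈ 108.529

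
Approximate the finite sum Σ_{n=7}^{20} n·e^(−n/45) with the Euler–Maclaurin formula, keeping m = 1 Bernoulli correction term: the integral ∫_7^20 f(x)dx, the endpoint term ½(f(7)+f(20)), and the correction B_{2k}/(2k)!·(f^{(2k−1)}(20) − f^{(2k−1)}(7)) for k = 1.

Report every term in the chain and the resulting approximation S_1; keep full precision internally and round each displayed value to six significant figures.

S_1 ≈ 136.823

The integral term ∫_7^20 x·e^(−x/45) dx = 127.446.
Endpoint term: (f(7) + f(20))/2 = (5.99158 + 12.8236)/2 = 9.40759.
So far: 136.853.
Order-1 term: 1/12 · (0.356211 − 0.722793) = -0.0305485.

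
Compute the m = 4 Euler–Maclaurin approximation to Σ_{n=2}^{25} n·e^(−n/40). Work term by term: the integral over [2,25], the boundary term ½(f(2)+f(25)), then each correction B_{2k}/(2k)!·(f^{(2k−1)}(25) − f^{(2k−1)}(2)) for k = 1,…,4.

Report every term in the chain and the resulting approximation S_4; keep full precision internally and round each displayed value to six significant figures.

S_4 ≈ 213.969

The integral term ∫_2^25 x·e^(−x/40) dx = 206.386.
Endpoint term: (f(2) + f(25))/2 = (1.90246 + 13.3815)/2 = 7.64200.
So far: 214.028.
Order-1 term: 1/12 · (0.200723 − 0.903668) = -0.0585787.
Running total after k=1: 213.969.
Order-2 term: −1/720 · (0.000794529 − 0.00175383) = 1.33236e-06.
Running total after k=2: 213.969.
Order-3 term: 1/30240 · (9.14753e-07 − 1.83929e-06) = -3.05733e-11.
Running total after k=3: 213.969.
Order-4 term: −1/1209600 · (8.33079e-10 − 1.61402e-09) = 6.45623e-16.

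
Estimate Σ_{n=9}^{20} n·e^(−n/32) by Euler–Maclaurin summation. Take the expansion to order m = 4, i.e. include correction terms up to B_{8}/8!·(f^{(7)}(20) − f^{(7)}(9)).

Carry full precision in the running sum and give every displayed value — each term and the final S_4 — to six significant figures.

S_4 ≈ 108.395

∫_9^20 x·e^(−x/32) dx evaluates to 99.6745.
Boundary: ½(f(9) + f(20)) = ½(6.79356 + 10.7052) = 8.74939.
Integral + boundary = 108.424.
Order-1 term: 1/12 · (0.200723 − 0.542541) = -0.0284848.
Partial sum through k=1: 108.395.
Order-2 term: −1/720 · (0.00124145 − 0.00200412) = 1.05926e-06.
Partial sum through k=2: 108.395.
Order-3 term: 1/30240 · (2.23328e-06 − 3.39689e-06) = -3.84791e-11.
Partial sum through k=3: 108.395.
Order-4 term: −1/1209600 · (3.17794e-09 − 4.72328e-09) = 1.27756e-15.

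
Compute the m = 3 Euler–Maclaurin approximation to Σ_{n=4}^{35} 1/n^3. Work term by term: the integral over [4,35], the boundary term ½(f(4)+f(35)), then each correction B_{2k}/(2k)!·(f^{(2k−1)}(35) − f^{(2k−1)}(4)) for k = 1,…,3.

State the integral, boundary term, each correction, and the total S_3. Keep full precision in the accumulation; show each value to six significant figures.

S_3 ≈ 0.0396233

Integral: ∫_4^35 1/x^3 dx = 0.0308418.
Endpoint term: (f(4) + f(35))/2 = (0.0156250 + 2.33236e-05)/2 = 0.00782416.
Running total after boundary: 0.0386660.
Order-1 term: 1/12 · (-1.99917e-06 − (-0.0117188)) = 0.000976396.
Partial sum through k=1: 0.0396424.
Order-2 term: −1/720 · (-3.26395e-08 − (-0.0146484)) = -2.03450e-05.
Partial sum through k=2: 0.0396220.
Order-3 term: 1/30240 · (-1.11907e-09 − (-0.0384521)) = 1.27157e-06.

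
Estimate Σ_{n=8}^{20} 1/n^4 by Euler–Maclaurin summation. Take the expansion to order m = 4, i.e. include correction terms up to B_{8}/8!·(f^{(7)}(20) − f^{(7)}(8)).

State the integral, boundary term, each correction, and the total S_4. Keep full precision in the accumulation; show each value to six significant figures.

S_4 ≈ 0.000744561

The integral term ∫_8^20 1/x^4 dx = 0.000609375.
Endpoint term: (f(8) + f(20))/2 = (0.000244141 + 6.25000e-06)/2 = 0.000125195.
Running total after boundary: 0.000734570.
Order-1 term: 1/12 · (-1.25000e-06 − (-0.000122070)) = 1.00684e-05.
After k=1: 0.000744639.
Order-2 term: −1/720 · (-9.37500e-08 − (-5.72205e-05)) = -7.93427e-08.
After k=2: 0.000744559.
Order-3 term: 1/30240 · (-1.31250e-08 − (-5.00679e-05)) = 1.65525e-09.
After k=3: 0.000744561.
Order-4 term: −1/1209600 · (-2.95313e-09 − (-7.04080e-05)) = -5.82052e-11.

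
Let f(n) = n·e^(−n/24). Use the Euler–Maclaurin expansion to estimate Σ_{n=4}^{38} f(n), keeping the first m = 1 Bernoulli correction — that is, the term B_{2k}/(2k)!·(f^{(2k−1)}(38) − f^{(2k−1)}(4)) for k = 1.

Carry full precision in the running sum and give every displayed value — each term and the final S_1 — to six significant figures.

S_1 ≈ 268.889

∫_4^38 x·e^(−x/24) dx evaluates to 263.365.
Boundary: ½(f(4) + f(38)) = ½(3.38593 + 7.80101) = 5.59347.
Integral + boundary = 268.958.
k=1: B_{2}/(2)! × [f^{(1)}(38) − f^{(1)}(4)] = 1/12 × (-0.119752 − 0.705401) = -0.0687628.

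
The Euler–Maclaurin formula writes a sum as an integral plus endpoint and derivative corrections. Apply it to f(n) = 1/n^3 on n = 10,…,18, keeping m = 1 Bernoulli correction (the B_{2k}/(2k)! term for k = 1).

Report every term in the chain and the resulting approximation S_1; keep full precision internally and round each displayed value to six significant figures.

The integral term ∫_10^18 1/x^3 dx = 0.00345679.
Endpoint term: (f(10) + f(18))/2 = (0.00100000 + 0.000171468)/2 = 0.000585734.
So far: 0.00404252.
Correction k=1: B_{2}/2! · (f^{(1)}(18) − f^{(1)}(10)) = 1/12 · (-2.85780e-05 − (-0.000300000)) = 2.26185e-05.

S_1 ≈ 0.00406514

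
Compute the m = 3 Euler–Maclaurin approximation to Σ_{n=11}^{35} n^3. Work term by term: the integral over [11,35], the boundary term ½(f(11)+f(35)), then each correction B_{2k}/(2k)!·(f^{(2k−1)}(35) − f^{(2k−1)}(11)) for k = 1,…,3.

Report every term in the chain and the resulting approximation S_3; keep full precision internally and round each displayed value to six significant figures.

∫_11^35 x^3 dx evaluates to 371496.
½[f(11) + f(35)] = ½[1331.00 + 42875.0] = 22103.0.
Integral + boundary = 393599.
Order-1 term: 1/12 · (3675.00 − 363.000) = 276.000.
After k=1: 393875.
Order-2 term: −1/720 · (6.00000 − 6.00000) = 0.00000.
After k=2: 393875.
Order-3 term: 1/30240 · (0.00000 − 0.00000) = 0.00000.

S_3 ≈ 393875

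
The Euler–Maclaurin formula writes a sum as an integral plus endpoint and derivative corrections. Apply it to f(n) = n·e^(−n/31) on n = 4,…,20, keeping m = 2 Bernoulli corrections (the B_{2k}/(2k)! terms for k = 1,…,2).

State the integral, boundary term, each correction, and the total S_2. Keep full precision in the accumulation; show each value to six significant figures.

S_2 ≈ 131.254

The integral term ∫_4^20 x·e^(−x/31) dx = 124.298.
½[f(4) + f(20)] = ½[3.51578 + 10.4916] = 7.00367.
Running total after boundary: 131.302.
k=1: B_{2}/(2)! × [f^{(1)}(20) − f^{(1)}(4)] = 1/12 × (0.186141 − 0.765533) = -0.0482827.
Partial sum through k=1: 131.254.
k=2: B_{4}/(4)! × [f^{(3)}(20) − f^{(3)}(4)] = −1/720 × (0.00128543 − 0.00262583) = 1.86167e-06.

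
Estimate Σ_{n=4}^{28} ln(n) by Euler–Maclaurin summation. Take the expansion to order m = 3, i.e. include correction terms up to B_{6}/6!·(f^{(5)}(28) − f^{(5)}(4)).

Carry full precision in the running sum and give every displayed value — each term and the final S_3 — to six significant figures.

S_3 ≈ 66.0980

Integral: ∫_4^28 ln(x) dx = 63.7565.
Boundary: ½(f(4) + f(28)) = ½(1.38629 + 3.33220) = 2.35925.
Integral + boundary = 66.1158.
Correction k=1: B_{2}/2! · (f^{(1)}(28) − f^{(1)}(4)) = 1/12 · (0.0357143 − 0.250000) = -0.0178571.
After k=1: 66.0979.
Correction k=2: B_{4}/4! · (f^{(3)}(28) − f^{(3)}(4)) = −1/720 · (9.11079e-05 − 0.0312500) = 4.32762e-05.
After k=2: 66.0980.
Correction k=3: B_{6}/6! · (f^{(5)}(28) − f^{(5)}(4)) = 1/30240 · (1.39451e-06 − 0.0234375) = -7.75003e-07.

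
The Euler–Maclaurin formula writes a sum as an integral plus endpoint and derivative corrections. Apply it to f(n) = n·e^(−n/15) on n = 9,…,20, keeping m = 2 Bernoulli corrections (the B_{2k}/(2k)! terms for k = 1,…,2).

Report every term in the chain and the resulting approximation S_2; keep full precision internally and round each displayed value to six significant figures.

The integral term ∫_9^20 x·e^(−x/15) dx = 59.1837.
Boundary: ½(f(9) + f(20)) = ½(4.93930 + 5.27194) = 5.10562.
Running total after boundary: 64.2893.
Order-1 term: 1/12 · (-0.0878657 − 0.219525) = -0.0256159.
After k=1: 64.2637.
Order-2 term: −1/720 · (0.00195257 − 0.00585399) = 5.41864e-06.

S_2 ≈ 64.2637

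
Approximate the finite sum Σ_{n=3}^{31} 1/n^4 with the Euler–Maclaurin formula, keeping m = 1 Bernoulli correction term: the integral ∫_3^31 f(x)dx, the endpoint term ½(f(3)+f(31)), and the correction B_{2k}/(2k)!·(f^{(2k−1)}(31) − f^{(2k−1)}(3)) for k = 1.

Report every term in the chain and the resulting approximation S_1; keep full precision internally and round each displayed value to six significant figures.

S_1 ≈ 0.0198796

Integral: ∫_3^31 1/x^4 dx = 0.0123345.
Endpoint term: (f(3) + f(31))/2 = (0.0123457 + 1.08281e-06)/2 = 0.00617338.
Integral + boundary = 0.0185079.
Order-1 term: 1/12 · (-1.39718e-07 − (-0.0164609)) = 0.00137173.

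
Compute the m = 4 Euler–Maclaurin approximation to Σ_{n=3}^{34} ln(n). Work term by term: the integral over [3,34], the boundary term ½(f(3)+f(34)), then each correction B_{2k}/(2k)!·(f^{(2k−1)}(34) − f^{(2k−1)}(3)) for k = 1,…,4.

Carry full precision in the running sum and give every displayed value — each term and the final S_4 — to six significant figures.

Integral: ∫_3^34 ln(x) dx = 85.6004.
Boundary: ½(f(3) + f(34)) = ½(1.09861 + 3.52636) = 2.31249.
Running total after boundary: 87.9129.
Correction k=1: B_{2}/2! · (f^{(1)}(34) − f^{(1)}(3)) = 1/12 · (0.0294118 − 0.333333) = -0.0253268.
After k=1: 87.8876.
Correction k=2: B_{4}/4! · (f^{(3)}(34) − f^{(3)}(3)) = −1/720 · (5.08854e-05 − 0.0740741) = 0.000102810.
After k=2: 87.8877.
Correction k=3: B_{6}/6! · (f^{(5)}(34) − f^{(5)}(3)) = 1/30240 · (5.28222e-07 − 0.0987654) = -3.26604e-06.
After k=3: 87.8877.
Correction k=4: B_{8}/8! · (f^{(7)}(34) − f^{(7)}(3)) = −1/1209600 · (1.37082e-08 − 0.329218) = 2.72171e-07.

S_4 ≈ 87.8877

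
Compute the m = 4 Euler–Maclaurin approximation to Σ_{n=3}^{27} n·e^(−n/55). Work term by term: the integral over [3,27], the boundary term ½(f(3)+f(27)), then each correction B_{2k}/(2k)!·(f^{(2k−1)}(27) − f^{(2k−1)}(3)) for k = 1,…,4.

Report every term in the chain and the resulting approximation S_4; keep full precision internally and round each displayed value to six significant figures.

S_4 ≈ 269.861

The integral term ∫_3^27 x·e^(−x/55) dx = 260.226.
½[f(3) + f(27)] = ½[2.84075 + 16.5259] = 9.68331.
Integral + boundary = 269.909.
Correction k=1: B_{2}/2! · (f^{(1)}(27) − f^{(1)}(3)) = 1/12 · (0.311599 − 0.895266) = -0.0486389.
After k=1: 269.861.
Correction k=2: B_{4}/4! · (f^{(3)}(27) − f^{(3)}(3)) = −1/720 · (0.000507682 − 0.000922015) = 5.75463e-07.
After k=2: 269.861.
Correction k=3: B_{6}/6! · (f^{(5)}(27) − f^{(5)}(3)) = 1/30240 · (3.01605e-07 − 5.11760e-07) = -6.94957e-12.
After k=3: 269.861.
Correction k=4: B_{8}/8! · (f^{(7)}(27) − f^{(7)}(3)) = −1/1209600 · (1.43928e-10 − 2.37594e-10) = 7.74357e-17.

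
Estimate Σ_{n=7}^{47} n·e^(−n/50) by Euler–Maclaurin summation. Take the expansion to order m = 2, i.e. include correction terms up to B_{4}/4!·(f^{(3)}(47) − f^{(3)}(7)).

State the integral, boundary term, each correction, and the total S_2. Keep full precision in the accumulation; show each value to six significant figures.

The integral term ∫_7^47 x·e^(−x/50) dx = 583.126.
½[f(7) + f(47)] = ½[6.08551 + 18.3595] = 12.2225.
So far: 595.348.
Order-1 term: 1/12 · (0.0234377 − 0.747648) = -0.0603509.
After k=1: 595.288.
Order-2 term: −1/720 · (0.000321877 − 0.000994546) = 9.34262e-07.

S_2 ≈ 595.288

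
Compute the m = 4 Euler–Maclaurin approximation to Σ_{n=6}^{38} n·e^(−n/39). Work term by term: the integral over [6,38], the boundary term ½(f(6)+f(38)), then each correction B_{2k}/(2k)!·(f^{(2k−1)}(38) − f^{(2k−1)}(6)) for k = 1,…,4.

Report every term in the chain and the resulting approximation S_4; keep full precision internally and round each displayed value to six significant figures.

The integral term ∫_6^38 x·e^(−x/39) dx = 371.309.
Boundary: ½(f(6) + f(38)) = ½(5.14442 + 14.3425) = 9.74346.
Running total after boundary: 381.052.
Order-1 term: 1/12 · (0.00967780 − 0.725496) = -0.0596515.
Running total after k=1: 380.993.
Order-2 term: −1/720 · (0.000502660 − 0.00160441) = 1.53020e-06.
Running total after k=2: 380.993.
Order-3 term: 1/30240 · (6.56777e-07 − 1.79607e-06) = -3.76752e-11.
Running total after k=3: 380.993.
Order-4 term: −1/1209600 · (6.46334e-10 − 1.66819e-09) = 8.44785e-16.

S_4 ≈ 380.993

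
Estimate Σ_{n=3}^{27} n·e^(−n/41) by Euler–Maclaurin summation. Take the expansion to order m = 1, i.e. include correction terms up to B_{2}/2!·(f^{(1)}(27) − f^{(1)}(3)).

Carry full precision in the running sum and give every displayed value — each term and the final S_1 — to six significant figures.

Integral: ∫_3^27 x·e^(−x/41) dx = 233.622.
½[f(3) + f(27)] = ½[2.78833 + 13.9754] = 8.38187.
Integral + boundary = 242.004.
k=1: B_{2}/(2)! × [f^{(1)}(27) − f^{(1)}(3)] = 1/12 × (0.176744 − 0.861434) = -0.0570575.

S_1 ≈ 241.947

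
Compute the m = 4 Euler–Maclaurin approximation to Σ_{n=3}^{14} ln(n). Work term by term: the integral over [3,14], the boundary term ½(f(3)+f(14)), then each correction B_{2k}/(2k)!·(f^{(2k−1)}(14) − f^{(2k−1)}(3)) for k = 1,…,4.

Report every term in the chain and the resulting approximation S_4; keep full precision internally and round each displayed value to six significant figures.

Integral: ∫_3^14 ln(x) dx = 22.6510.
Boundary: ½(f(3) + f(14)) = ½(1.09861 + 2.63906) = 1.86883.
So far: 24.5198.
Correction k=1: B_{2}/2! · (f^{(1)}(14) − f^{(1)}(3)) = 1/12 · (0.0714286 − 0.333333) = -0.0218254.
Running total after k=1: 24.4980.
Correction k=2: B_{4}/4! · (f^{(3)}(14) − f^{(3)}(3)) = −1/720 · (0.000728863 − 0.0740741) = 0.000101868.
Running total after k=2: 24.4981.
Correction k=3: B_{6}/6! · (f^{(5)}(14) − f^{(5)}(3)) = 1/30240 · (4.46243e-05 − 0.0987654) = -3.26458e-06.
Running total after k=3: 24.4981.
Correction k=4: B_{8}/8! · (f^{(7)}(14) − f^{(7)}(3)) = −1/1209600 · (6.83024e-06 − 0.329218) = 2.72165e-07.

S_4 ≈ 24.4981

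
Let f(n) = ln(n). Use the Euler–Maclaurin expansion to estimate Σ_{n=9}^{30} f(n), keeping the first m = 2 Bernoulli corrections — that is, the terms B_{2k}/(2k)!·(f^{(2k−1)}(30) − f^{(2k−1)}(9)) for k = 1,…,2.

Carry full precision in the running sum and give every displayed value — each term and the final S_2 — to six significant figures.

Integral: ∫_9^30 ln(x) dx = 61.2609.
Boundary: ½(f(9) + f(30)) = ½(2.19722 + 3.40120) = 2.79921.
Integral + boundary = 64.0601.
Correction k=1: B_{2}/2! · (f^{(1)}(30) − f^{(1)}(9)) = 1/12 · (0.0333333 − 0.111111) = -0.00648148.
Partial sum through k=1: 64.0536.
Correction k=2: B_{4}/4! · (f^{(3)}(30) − f^{(3)}(9)) = −1/720 · (7.40741e-05 − 0.00274348) = 3.70751e-06.

S_2 ≈ 64.0536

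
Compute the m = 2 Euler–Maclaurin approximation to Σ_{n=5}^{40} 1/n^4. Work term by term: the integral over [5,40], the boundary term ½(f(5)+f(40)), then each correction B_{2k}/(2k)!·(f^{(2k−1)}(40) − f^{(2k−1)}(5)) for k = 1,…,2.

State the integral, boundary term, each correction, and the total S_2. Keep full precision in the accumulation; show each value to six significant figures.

S_2 ≈ 0.00356618

Integral: ∫_5^40 1/x^4 dx = 0.00266146.
½[f(5) + f(40)] = ½[0.00160000 + 3.90625e-07] = 0.000800195.
Running total after boundary: 0.00346165.
k=1: B_{2}/(2)! × [f^{(1)}(40) − f^{(1)}(5)] = 1/12 × (-3.90625e-08 − (-0.00128000)) = 0.000106663.
After k=1: 0.00356832.
k=2: B_{4}/(4)! × [f^{(3)}(40) − f^{(3)}(5)] = −1/720 × (-7.32422e-10 − (-0.00153600)) = -2.13333e-06.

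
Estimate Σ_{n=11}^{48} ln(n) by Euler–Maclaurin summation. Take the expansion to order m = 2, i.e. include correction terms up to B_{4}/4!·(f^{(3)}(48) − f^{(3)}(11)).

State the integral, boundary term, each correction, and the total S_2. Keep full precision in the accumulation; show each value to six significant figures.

∫_11^48 ln(x) dx evaluates to 122.441.
Endpoint term: (f(11) + f(48))/2 = (2.39790 + 3.87120)/2 = 3.13455.
Running total after boundary: 125.575.
Order-1 term: 1/12 · (0.0208333 − 0.0909091) = -0.00583965.
Partial sum through k=1: 125.570.
Order-2 term: −1/720 · (1.80845e-05 − 0.00150263) = 2.06187e-06.

S_2 ≈ 125.570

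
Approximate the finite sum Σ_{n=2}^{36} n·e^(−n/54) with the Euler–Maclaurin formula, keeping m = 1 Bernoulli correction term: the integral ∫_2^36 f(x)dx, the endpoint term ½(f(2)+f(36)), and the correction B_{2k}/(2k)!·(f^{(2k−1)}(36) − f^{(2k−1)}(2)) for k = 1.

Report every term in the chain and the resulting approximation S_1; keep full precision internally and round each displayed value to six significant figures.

S_1 ≈ 428.984

The integral term ∫_2^36 x·e^(−x/54) dx = 418.842.
½[f(2) + f(36)] = ½[1.92728 + 18.4830] = 10.2051.
Running total after boundary: 429.047.
Correction k=1: B_{2}/2! · (f^{(1)}(36) − f^{(1)}(2)) = 1/12 · (0.171139 − 0.927950) = -0.0630676.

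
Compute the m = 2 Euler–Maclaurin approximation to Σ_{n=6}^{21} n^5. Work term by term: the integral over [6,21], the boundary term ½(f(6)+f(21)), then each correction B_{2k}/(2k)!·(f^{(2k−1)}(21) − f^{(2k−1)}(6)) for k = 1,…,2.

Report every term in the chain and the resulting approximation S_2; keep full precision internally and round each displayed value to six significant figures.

The integral term ∫_6^21 x^5 dx = 1.42866e+07.
Boundary: ½(f(6) + f(21)) = ½(7776.00 + 4.08410e+06) = 2.04594e+06.
So far: 1.63325e+07.
Order-1 term: 1/12 · (972405 − 6480.00) = 80493.8.
Partial sum through k=1: 1.64130e+07.
Order-2 term: −1/720 · (26460.0 − 2160.00) = -33.7500.

S_2 ≈ 1.64130e+07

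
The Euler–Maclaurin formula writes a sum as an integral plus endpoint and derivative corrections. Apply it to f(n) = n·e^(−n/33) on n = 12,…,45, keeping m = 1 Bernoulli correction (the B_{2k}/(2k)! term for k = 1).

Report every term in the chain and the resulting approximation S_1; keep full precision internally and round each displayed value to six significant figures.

S_1 ≈ 383.922

The integral term ∫_12^45 x·e^(−x/33) dx = 374.042.
½[f(12) + f(45)] = ½[8.34173 + 11.5078] = 9.92477.
Running total after boundary: 383.967.
k=1: B_{2}/(2)! × [f^{(1)}(45) − f^{(1)}(12)] = 1/12 × (-0.0929924 − 0.442364) = -0.0446131.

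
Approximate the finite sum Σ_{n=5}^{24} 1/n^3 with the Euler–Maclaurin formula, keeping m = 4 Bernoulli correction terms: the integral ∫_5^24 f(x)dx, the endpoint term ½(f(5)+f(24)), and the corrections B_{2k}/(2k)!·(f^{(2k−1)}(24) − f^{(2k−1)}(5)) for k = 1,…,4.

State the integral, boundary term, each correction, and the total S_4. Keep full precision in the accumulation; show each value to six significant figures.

Integral: ∫_5^24 1/x^3 dx = 0.0191319.
Endpoint term: (f(5) + f(24))/2 = (0.00800000 + 7.23380e-05)/2 = 0.00403617.
Integral + boundary = 0.0231681.
Order-1 term: 1/12 · (-9.04225e-06 − (-0.00480000)) = 0.000399246.
Partial sum through k=1: 0.0235674.
Order-2 term: −1/720 · (-3.13967e-07 − (-0.00384000)) = -5.33290e-06.
Partial sum through k=2: 0.0235620.
Order-3 term: 1/30240 · (-2.28934e-08 − (-0.00645120)) = 2.13333e-07.
Partial sum through k=3: 0.0235622.
Order-4 term: −1/1209600 · (-2.86168e-09 − (-0.0185795)) = -1.53600e-08.

S_4 ≈ 0.0235622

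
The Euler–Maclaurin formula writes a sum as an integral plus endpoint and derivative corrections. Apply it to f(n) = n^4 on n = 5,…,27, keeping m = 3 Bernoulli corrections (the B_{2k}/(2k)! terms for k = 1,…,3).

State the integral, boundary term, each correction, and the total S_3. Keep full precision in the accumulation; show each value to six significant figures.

The integral term ∫_5^27 x^4 dx = 2.86916e+06.
½[f(5) + f(27)] = ½[625.000 + 531441] = 266033.
Running total after boundary: 3.13519e+06.
Correction k=1: B_{2}/2! · (f^{(1)}(27) − f^{(1)}(5)) = 1/12 · (78732.0 − 500.000) = 6519.33.
Running total after k=1: 3.14171e+06.
Correction k=2: B_{4}/4! · (f^{(3)}(27) − f^{(3)}(5)) = −1/720 · (648.000 − 120.000) = -0.733333.
Running total after k=2: 3.14171e+06.
Correction k=3: B_{6}/6! · (f^{(5)}(27) − f^{(5)}(5)) = 1/30240 · (0.00000 − 0.00000) = 0.00000.

S_3 ≈ 3.14171e+06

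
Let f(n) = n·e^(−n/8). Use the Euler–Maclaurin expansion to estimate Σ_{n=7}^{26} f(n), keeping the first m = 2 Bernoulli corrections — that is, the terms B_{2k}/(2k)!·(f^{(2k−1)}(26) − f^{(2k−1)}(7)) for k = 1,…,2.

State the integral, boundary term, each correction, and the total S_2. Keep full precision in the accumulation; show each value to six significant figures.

S_2 ≈ 41.4283

The integral term ∫_7^26 x·e^(−x/8) dx = 39.4769.
½[f(7) + f(26)] = ½[2.91803 + 1.00813] = 1.96308.
Running total after boundary: 41.4399.
Correction k=1: B_{2}/2! · (f^{(1)}(26) − f^{(1)}(7)) = 1/12 · (-0.0872420 − 0.0521078) = -0.0116125.
Running total after k=1: 41.4283.
Correction k=2: B_{4}/4! · (f^{(3)}(26) − f^{(3)}(7)) = −1/720 · (-0.000151462 − 0.0138411) = 1.94341e-05.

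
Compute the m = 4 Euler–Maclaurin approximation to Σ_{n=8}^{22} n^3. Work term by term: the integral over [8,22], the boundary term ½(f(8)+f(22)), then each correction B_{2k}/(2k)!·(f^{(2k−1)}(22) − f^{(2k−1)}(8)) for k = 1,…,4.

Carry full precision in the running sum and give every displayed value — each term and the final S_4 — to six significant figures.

S_4 ≈ 63225.0

The integral term ∫_8^22 x^3 dx = 57540.0.
Endpoint term: (f(8) + f(22))/2 = (512.000 + 10648.0)/2 = 5580.00.
Running total after boundary: 63120.0.
k=1: B_{2}/(2)! × [f^{(1)}(22) − f^{(1)}(8)] = 1/12 × (1452.00 − 192.000) = 105.000.
Partial sum through k=1: 63225.0.
k=2: B_{4}/(4)! × [f^{(3)}(22) − f^{(3)}(8)] = −1/720 × (6.00000 − 6.00000) = 0.00000.
Partial sum through k=2: 63225.0.
k=3: B_{6}/(6)! × [f^{(5)}(22) − f^{(5)}(8)] = 1/30240 × (0.00000 − 0.00000) = 0.00000.
Partial sum through k=3: 63225.0.
k=4: B_{8}/(8)! × [f^{(7)}(22) − f^{(7)}(8)] = −1/1209600 × (0.00000 − 0.00000) = 0.00000.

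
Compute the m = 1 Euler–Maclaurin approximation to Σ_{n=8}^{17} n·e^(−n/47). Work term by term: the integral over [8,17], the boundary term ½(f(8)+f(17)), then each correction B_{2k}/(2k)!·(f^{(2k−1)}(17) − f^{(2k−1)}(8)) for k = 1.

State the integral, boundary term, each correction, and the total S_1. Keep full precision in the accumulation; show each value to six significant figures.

S_1 ≈ 94.6411

∫_8^17 x·e^(−x/47) dx evaluates to 85.3683.
Boundary: ½(f(8) + f(17)) = ½(6.74788 + 11.8403) = 9.29410.
Integral + boundary = 94.6624.
Order-1 term: 1/12 · (0.444568 − 0.699913) = -0.0212788.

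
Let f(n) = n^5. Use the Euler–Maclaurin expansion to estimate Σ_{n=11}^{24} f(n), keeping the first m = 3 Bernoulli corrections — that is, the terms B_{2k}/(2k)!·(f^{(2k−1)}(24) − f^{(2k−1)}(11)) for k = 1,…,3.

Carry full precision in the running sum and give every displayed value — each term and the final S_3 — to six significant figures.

The integral term ∫_11^24 x^5 dx = 3.15552e+07.
½[f(11) + f(24)] = ½[161051 + 7.96262e+06] = 4.06184e+06.
Running total after boundary: 3.56171e+07.
Order-1 term: 1/12 · (1.65888e+06 − 73205.0) = 132140.
Partial sum through k=1: 3.57492e+07.
Order-2 term: −1/720 · (34560.0 − 7260.00) = -37.9167.
Partial sum through k=2: 3.57492e+07.
Order-3 term: 1/30240 · (120.000 − 120.000) = 0.00000.

S_3 ≈ 3.57492e+07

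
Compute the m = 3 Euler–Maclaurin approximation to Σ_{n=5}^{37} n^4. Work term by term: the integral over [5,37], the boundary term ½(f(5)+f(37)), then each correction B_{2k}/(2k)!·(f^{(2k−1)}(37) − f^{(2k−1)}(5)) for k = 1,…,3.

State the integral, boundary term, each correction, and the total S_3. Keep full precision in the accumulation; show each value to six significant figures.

Integral: ∫_5^37 x^4 dx = 1.38682e+07.
Endpoint term: (f(5) + f(37))/2 = (625.000 + 1.87416e+06)/2 = 937393.
So far: 1.48056e+07.
k=1: B_{2}/(2)! × [f^{(1)}(37) − f^{(1)}(5)] = 1/12 × (202612 − 500.000) = 16842.7.
Partial sum through k=1: 1.48224e+07.
k=2: B_{4}/(4)! × [f^{(3)}(37) − f^{(3)}(5)] = −1/720 × (888.000 − 120.000) = -1.06667.
Partial sum through k=2: 1.48224e+07.
k=3: B_{6}/(6)! × [f^{(5)}(37) − f^{(5)}(5)] = 1/30240 × (0.00000 − 0.00000) = 0.00000.

S_3 ≈ 1.48224e+07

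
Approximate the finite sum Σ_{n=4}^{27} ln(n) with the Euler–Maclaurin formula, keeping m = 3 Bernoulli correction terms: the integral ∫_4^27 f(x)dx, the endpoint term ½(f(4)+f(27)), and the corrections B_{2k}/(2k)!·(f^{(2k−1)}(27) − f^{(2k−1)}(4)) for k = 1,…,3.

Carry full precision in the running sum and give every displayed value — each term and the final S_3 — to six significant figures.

S_3 ≈ 62.7658

Integral: ∫_4^27 ln(x) dx = 60.4424.
½[f(4) + f(27)] = ½[1.38629 + 3.29584] = 2.34107.
Running total after boundary: 62.7835.
Order-1 term: 1/12 · (0.0370370 − 0.250000) = -0.0177469.
Running total after k=1: 62.7657.
Order-2 term: −1/720 · (0.000101611 − 0.0312500) = 4.32617e-05.
Running total after k=2: 62.7658.
Order-3 term: 1/30240 · (1.67260e-06 − 0.0234375) = -7.74994e-07.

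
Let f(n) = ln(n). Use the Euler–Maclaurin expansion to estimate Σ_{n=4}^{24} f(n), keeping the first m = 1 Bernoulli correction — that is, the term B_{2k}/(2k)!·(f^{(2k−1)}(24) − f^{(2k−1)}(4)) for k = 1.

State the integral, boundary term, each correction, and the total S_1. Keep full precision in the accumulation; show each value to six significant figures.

The integral term ∫_4^24 ln(x) dx = 50.7281.
Boundary: ½(f(4) + f(24)) = ½(1.38629 + 3.17805) = 2.28217.
So far: 53.0103.
Correction k=1: B_{2}/2! · (f^{(1)}(24) − f^{(1)}(4)) = 1/12 · (0.0416667 − 0.250000) = -0.0173611.

S_1 ≈ 52.9929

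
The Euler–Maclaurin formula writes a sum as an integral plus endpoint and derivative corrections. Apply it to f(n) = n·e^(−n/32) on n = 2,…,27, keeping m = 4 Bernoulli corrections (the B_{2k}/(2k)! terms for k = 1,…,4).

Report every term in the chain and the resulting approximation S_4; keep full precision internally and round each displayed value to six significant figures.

The integral term ∫_2^27 x·e^(−x/32) dx = 210.063.
Endpoint term: (f(2) + f(27))/2 = (1.87883 + 11.6126)/2 = 6.74569.
Integral + boundary = 216.808.
k=1: B_{2}/(2)! × [f^{(1)}(27) − f^{(1)}(2)] = 1/12 × (0.0672023 − 0.880700) = -0.0677915.
After k=1: 216.741.
k=2: B_{4}/(4)! × [f^{(3)}(27) − f^{(3)}(2)] = −1/720 × (0.000905656 − 0.00269485) = 2.48499e-06.
After k=2: 216.741.
k=3: B_{6}/(6)! × [f^{(5)}(27) − f^{(5)}(2)] = 1/30240 × (1.70477e-06 − 4.42348e-06) = -8.99043e-11.
After k=3: 216.741.
k=4: B_{8}/(8)! × [f^{(7)}(27) − f^{(7)}(2)] = −1/1209600 × (2.46593e-09 − 6.06960e-09) = 2.97922e-15.

S_4 ≈ 216.741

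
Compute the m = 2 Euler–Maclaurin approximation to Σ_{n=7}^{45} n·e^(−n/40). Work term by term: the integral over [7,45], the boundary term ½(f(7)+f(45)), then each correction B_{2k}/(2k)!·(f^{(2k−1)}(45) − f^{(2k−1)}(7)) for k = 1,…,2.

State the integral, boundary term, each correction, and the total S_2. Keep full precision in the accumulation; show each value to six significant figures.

Integral: ∫_7^45 x·e^(−x/40) dx = 474.361.
Boundary: ½(f(7) + f(45)) = ½(5.87620 + 14.6094) = 10.2428.
Running total after boundary: 484.604.
Correction k=1: B_{2}/2! · (f^{(1)}(45) − f^{(1)}(7)) = 1/12 · (-0.0405816 − 0.692552) = -0.0610945.
Running total after k=1: 484.542.
Correction k=2: B_{4}/4! · (f^{(3)}(45) − f^{(3)}(7)) = −1/720 · (0.000380452 − 0.00148217) = 1.53016e-06.

S_2 ≈ 484.542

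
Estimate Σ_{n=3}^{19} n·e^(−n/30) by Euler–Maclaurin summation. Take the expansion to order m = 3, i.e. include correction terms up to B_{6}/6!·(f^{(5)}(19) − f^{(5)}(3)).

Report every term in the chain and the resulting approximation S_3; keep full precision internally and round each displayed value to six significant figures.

∫_3^19 x·e^(−x/30) dx evaluates to 115.484.
Boundary: ½(f(3) + f(19)) = ½(2.71451 + 10.0856) = 6.40004.
Running total after boundary: 121.884.
Order-1 term: 1/12 · (0.194634 − 0.814354) = -0.0516433.
Running total after k=1: 121.833.
Order-2 term: −1/720 · (0.00139586 − 0.00291559) = 2.11073e-06.
Running total after k=2: 121.833.
Order-3 term: 1/30240 · (2.86162e-06 − 5.47371e-06) = -8.63786e-11.

S_3 ≈ 121.833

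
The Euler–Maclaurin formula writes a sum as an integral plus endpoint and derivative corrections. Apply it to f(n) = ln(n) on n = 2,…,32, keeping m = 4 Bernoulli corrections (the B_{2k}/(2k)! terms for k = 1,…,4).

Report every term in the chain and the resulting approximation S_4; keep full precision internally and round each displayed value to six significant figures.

S_4 ≈ 81.5580

Integral: ∫_2^32 ln(x) dx = 79.5173.
Endpoint term: (f(2) + f(32))/2 = (0.693147 + 3.46574)/2 = 2.07944.
Running total after boundary: 81.5967.
k=1: B_{2}/(2)! × [f^{(1)}(32) − f^{(1)}(2)] = 1/12 × (0.0312500 − 0.500000) = -0.0390625.
After k=1: 81.5576.
k=2: B_{4}/(4)! × [f^{(3)}(32) − f^{(3)}(2)] = −1/720 × (6.10352e-05 − 0.250000) = 0.000347137.
After k=2: 81.5580.
k=3: B_{6}/(6)! × [f^{(5)}(32) − f^{(5)}(2)] = 1/30240 × (7.15256e-07 − 0.750000) = -2.48016e-05.
After k=3: 81.5580.
k=4: B_{8}/(8)! × [f^{(7)}(32) − f^{(7)}(2)] = −1/1209600 × (2.09548e-08 − 5.62500) = 4.65030e-06.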